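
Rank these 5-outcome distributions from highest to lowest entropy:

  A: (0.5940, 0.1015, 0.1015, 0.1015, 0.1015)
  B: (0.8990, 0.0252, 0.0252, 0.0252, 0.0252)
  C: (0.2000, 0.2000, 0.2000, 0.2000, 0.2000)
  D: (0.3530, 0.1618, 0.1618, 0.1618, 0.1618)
C > D > A > B

Key insight: Entropy is maximized by uniform distributions and minimized by concentrated distributions.

Entropies:
  H(A) = 1.7864 bits
  H(B) = 0.6742 bits
  H(C) = 2.3219 bits
  H(D) = 2.2307 bits

Ranking: C > D > A > B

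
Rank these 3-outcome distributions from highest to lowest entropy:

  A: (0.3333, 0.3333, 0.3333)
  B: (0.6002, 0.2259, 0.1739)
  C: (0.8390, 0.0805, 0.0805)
A > B > C

Key insight: Entropy is maximized by uniform distributions and minimized by concentrated distributions.

- Uniform distributions have maximum entropy log₂(3) = 1.5850 bits
- The more "peaked" or concentrated a distribution, the lower its entropy

Entropies:
  H(A) = 1.5850 bits
  H(B) = 1.3657 bits
  H(C) = 0.7977 bits

Ranking: A > B > C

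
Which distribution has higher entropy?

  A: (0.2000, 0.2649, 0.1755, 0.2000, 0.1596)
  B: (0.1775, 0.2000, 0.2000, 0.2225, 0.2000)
B

Both distributions are close to uniform, making this a harder comparison.

H(A) = 2.2996 bits
H(B) = 2.3183 bits

The distribution closer to uniform has higher entropy.
Answer: B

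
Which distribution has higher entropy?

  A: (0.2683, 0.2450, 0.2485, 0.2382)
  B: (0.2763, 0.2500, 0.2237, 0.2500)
A

Both distributions are close to uniform, making this a harder comparison.

H(A) = 1.9986 bits
H(B) = 1.9960 bits

The distribution closer to uniform has higher entropy.
Answer: A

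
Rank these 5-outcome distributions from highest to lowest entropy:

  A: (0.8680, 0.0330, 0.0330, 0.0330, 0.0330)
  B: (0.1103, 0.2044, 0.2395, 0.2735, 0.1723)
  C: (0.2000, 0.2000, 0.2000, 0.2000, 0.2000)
C > B > A

Key insight: Entropy is maximized by uniform distributions and minimized by concentrated distributions.

- Uniform distributions have maximum entropy log₂(5) = 2.3219 bits
- The more "peaked" or concentrated a distribution, the lower its entropy

Entropies:
  H(A) = 0.8269 bits
  H(B) = 2.2615 bits
  H(C) = 2.3219 bits

Ranking: C > B > A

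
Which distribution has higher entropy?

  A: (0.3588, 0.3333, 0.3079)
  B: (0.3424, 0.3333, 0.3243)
B

Both distributions are close to uniform, making this a harder comparison.

H(A) = 1.5822 bits
H(B) = 1.5846 bits

The distribution closer to uniform has higher entropy.
Answer: B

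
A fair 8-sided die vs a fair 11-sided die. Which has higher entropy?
11-sided die

Both are uniform distributions; for uniform over n outcomes, H = log₂(n). H(8-sided) = log₂(8) = 3.000 bits and H(11-sided) = log₂(11) = 3.459 bits. More outcomes in a uniform distribution means higher entropy.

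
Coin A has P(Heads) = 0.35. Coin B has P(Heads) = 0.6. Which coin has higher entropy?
B

For binary distributions, entropy is maximized at p=0.5 and decreases as p moves toward 0 or 1.

H(A) = H(0.35) = 0.9341 bits
H(B) = H(0.6) = 0.9710 bits

Distribution B (p=0.6) is closer to uniform (p=0.5), so it has higher entropy.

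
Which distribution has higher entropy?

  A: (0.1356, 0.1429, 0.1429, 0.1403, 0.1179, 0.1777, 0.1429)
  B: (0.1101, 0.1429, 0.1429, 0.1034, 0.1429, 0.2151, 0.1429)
A

Both distributions are close to uniform, making this a harder comparison.

H(A) = 2.7980 bits
H(B) = 2.7700 bits

The distribution closer to uniform has higher entropy.
Answer: A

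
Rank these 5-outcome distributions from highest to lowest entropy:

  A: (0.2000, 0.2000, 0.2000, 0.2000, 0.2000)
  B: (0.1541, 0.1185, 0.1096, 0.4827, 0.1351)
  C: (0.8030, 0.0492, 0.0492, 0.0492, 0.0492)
A > B > C

Key insight: Entropy is maximized by uniform distributions and minimized by concentrated distributions.

- Uniform distributions have maximum entropy log₂(5) = 2.3219 bits
- The more "peaked" or concentrated a distribution, the lower its entropy

Entropies:
  H(A) = 2.3219 bits
  H(B) = 2.0274 bits
  H(C) = 1.1099 bits

Ranking: A > B > C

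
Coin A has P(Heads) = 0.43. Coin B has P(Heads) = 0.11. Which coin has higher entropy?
A

For binary distributions, entropy is maximized at p=0.5 and decreases as p moves toward 0 or 1.

H(A) = H(0.43) = 0.9858 bits
H(B) = H(0.11) = 0.4999 bits

Distribution A (p=0.43) is closer to uniform (p=0.5), so it has higher entropy.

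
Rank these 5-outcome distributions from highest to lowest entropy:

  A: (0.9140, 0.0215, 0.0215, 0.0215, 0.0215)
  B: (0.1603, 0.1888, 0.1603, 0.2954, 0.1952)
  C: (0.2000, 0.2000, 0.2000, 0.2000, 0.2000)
C > B > A

Key insight: Entropy is maximized by uniform distributions and minimized by concentrated distributions.

- Uniform distributions have maximum entropy log₂(5) = 2.3219 bits
- The more "peaked" or concentrated a distribution, the lower its entropy

Entropies:
  H(A) = 0.5950 bits
  H(B) = 2.2806 bits
  H(C) = 2.3219 bits

Ranking: C > B > A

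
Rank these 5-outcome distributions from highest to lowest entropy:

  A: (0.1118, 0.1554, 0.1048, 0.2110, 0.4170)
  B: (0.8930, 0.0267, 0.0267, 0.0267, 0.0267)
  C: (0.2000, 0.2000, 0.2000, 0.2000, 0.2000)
C > A > B

Key insight: Entropy is maximized by uniform distributions and minimized by concentrated distributions.

- Uniform distributions have maximum entropy log₂(5) = 2.3219 bits
- The more "peaked" or concentrated a distribution, the lower its entropy

Entropies:
  H(A) = 2.1117 bits
  H(B) = 0.7048 bits
  H(C) = 2.3219 bits

Ranking: C > A > B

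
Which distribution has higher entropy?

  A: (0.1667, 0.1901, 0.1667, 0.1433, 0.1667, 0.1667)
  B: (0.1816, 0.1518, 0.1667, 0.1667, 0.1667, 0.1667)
B

Both distributions are close to uniform, making this a harder comparison.

H(A) = 2.5802 bits
H(B) = 2.5830 bits

The distribution closer to uniform has higher entropy.
Answer: B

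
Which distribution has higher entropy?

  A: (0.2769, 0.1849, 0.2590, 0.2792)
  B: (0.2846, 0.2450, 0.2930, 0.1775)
A

Both distributions are close to uniform, making this a harder comparison.

H(A) = 1.9819 bits
H(B) = 1.9747 bits

The distribution closer to uniform has higher entropy.
Answer: A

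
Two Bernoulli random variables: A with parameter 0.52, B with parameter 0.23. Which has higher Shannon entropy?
A

For binary distributions, entropy is maximized at p=0.5 and decreases as p moves toward 0 or 1.

H(A) = H(0.52) = 0.9988 bits
H(B) = H(0.23) = 0.7780 bits

Distribution A (p=0.52) is closer to uniform (p=0.5), so it has higher entropy.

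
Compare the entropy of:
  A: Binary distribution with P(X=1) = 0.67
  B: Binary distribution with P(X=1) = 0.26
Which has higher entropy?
A

For binary distributions, entropy is maximized at p=0.5 and decreases as p moves toward 0 or 1.

H(A) = H(0.67) = 0.9149 bits
H(B) = H(0.26) = 0.8267 bits

Distribution A (p=0.67) is closer to uniform (p=0.5), so it has higher entropy.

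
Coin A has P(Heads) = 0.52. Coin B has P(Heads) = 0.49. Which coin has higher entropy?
B

For binary distributions, entropy is maximized at p=0.5 and decreases as p moves toward 0 or 1.

H(A) = H(0.52) = 0.9988 bits
H(B) = H(0.49) = 0.9997 bits

Distribution B (p=0.49) is closer to uniform (p=0.5), so it has higher entropy.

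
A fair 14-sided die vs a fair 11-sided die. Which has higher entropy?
14-sided die

Both are uniform distributions; for uniform over n outcomes, H = log₂(n). H(14-sided) = log₂(14) = 3.807 bits and H(11-sided) = log₂(11) = 3.459 bits. More outcomes in a uniform distribution means higher entropy.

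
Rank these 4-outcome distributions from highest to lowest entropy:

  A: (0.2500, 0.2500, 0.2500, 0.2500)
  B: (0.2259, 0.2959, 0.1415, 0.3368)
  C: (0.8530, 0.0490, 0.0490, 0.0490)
A > B > C

Key insight: Entropy is maximized by uniform distributions and minimized by concentrated distributions.

- Uniform distributions have maximum entropy log₂(4) = 2.0000 bits
- The more "peaked" or concentrated a distribution, the lower its entropy

Entropies:
  H(A) = 2.0000 bits
  H(B) = 1.9326 bits
  H(C) = 0.8353 bits

Ranking: A > B > C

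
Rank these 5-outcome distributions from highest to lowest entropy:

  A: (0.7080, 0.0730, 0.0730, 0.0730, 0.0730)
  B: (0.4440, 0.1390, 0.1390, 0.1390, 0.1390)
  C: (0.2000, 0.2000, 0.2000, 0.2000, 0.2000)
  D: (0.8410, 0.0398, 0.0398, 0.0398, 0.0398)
C > B > A > D

Key insight: Entropy is maximized by uniform distributions and minimized by concentrated distributions.

Entropies:
  H(A) = 1.4553 bits
  H(B) = 2.1029 bits
  H(C) = 2.3219 bits
  H(D) = 0.9499 bits

Ranking: C > B > A > D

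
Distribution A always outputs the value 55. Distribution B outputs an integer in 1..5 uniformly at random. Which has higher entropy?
B

A is deterministic, so H(A) = 0. B is uniform over 5 outcomes, so H(B) = log₂(5) = 2.322 bits. Any distribution with genuine randomness has higher entropy than a deterministic one.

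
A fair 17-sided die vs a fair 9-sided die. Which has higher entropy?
17-sided die

Both are uniform distributions; for uniform over n outcomes, H = log₂(n). H(17-sided) = log₂(17) = 4.087 bits and H(9-sided) = log₂(9) = 3.170 bits. More outcomes in a uniform distribution means higher entropy.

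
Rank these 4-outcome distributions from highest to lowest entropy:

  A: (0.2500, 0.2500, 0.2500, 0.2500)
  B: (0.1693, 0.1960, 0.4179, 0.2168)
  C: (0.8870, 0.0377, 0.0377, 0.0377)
A > B > C

Key insight: Entropy is maximized by uniform distributions and minimized by concentrated distributions.

- Uniform distributions have maximum entropy log₂(4) = 2.0000 bits
- The more "peaked" or concentrated a distribution, the lower its entropy

Entropies:
  H(A) = 2.0000 bits
  H(B) = 1.8989 bits
  H(C) = 0.6880 bits

Ranking: A > B > C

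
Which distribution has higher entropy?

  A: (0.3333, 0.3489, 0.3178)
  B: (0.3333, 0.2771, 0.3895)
A

Both distributions are close to uniform, making this a harder comparison.

H(A) = 1.5839 bits
H(B) = 1.5712 bits

The distribution closer to uniform has higher entropy.
Answer: A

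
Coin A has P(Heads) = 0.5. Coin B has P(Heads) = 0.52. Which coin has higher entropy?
A

For binary distributions, entropy is maximized at p=0.5 and decreases as p moves toward 0 or 1.

H(A) = H(0.5) = 1.0000 bits
H(B) = H(0.52) = 0.9988 bits

Distribution A (p=0.5) is closer to uniform (p=0.5), so it has higher entropy.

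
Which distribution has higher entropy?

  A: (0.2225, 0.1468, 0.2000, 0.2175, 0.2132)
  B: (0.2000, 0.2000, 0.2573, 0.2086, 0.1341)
A

Both distributions are close to uniform, making this a harder comparison.

H(A) = 2.3072 bits
H(B) = 2.2931 bits

The distribution closer to uniform has higher entropy.
Answer: A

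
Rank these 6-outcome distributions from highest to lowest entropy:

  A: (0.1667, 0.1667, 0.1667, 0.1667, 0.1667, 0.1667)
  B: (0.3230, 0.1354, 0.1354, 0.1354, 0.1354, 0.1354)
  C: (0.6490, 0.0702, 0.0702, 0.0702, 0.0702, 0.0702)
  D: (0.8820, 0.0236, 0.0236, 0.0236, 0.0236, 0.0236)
A > B > C > D

Key insight: Entropy is maximized by uniform distributions and minimized by concentrated distributions.

Entropies:
  H(A) = 2.5850 bits
  H(B) = 2.4796 bits
  H(C) = 1.7500 bits
  H(D) = 0.7976 bits

Ranking: A > B > C > D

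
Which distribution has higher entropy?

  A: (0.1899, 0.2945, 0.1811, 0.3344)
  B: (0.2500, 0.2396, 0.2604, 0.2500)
B

Both distributions are close to uniform, making this a harder comparison.

H(A) = 1.9495 bits
H(B) = 1.9994 bits

The distribution closer to uniform has higher entropy.
Answer: B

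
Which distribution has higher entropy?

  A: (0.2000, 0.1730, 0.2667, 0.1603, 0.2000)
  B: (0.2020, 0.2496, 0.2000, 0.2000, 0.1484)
B

Both distributions are close to uniform, making this a harder comparison.

H(A) = 2.2986 bits
H(B) = 2.3031 bits

The distribution closer to uniform has higher entropy.
Answer: B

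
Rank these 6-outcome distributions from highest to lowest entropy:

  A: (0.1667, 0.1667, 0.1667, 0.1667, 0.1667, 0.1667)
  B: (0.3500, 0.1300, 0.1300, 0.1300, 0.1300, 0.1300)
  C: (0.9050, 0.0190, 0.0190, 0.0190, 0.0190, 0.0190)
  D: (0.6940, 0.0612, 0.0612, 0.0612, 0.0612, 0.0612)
A > B > D > C

Key insight: Entropy is maximized by uniform distributions and minimized by concentrated distributions.

Entropies:
  H(A) = 2.5850 bits
  H(B) = 2.4433 bits
  H(C) = 0.6735 bits
  H(D) = 1.5990 bits

Ranking: A > B > D > C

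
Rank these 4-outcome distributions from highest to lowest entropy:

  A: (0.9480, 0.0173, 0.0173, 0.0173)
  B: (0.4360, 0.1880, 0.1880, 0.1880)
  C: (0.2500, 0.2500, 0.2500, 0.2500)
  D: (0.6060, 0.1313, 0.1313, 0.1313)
C > B > D > A

Key insight: Entropy is maximized by uniform distributions and minimized by concentrated distributions.

Entropies:
  H(A) = 0.3773 bits
  H(B) = 1.8821 bits
  H(C) = 2.0000 bits
  H(D) = 1.5918 bits

Ranking: C > B > D > A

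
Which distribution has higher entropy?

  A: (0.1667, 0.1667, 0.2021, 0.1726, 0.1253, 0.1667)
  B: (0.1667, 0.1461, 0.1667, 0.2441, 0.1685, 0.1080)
A

Both distributions are close to uniform, making this a harder comparison.

H(A) = 2.5716 bits
H(B) = 2.5433 bits

The distribution closer to uniform has higher entropy.
Answer: A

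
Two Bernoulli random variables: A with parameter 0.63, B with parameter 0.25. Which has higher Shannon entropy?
A

For binary distributions, entropy is maximized at p=0.5 and decreases as p moves toward 0 or 1.

H(A) = H(0.63) = 0.9507 bits
H(B) = H(0.25) = 0.8113 bits

Distribution A (p=0.63) is closer to uniform (p=0.5), so it has higher entropy.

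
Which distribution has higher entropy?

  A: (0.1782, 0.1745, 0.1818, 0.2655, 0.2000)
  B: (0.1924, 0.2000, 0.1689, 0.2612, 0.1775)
B

Both distributions are close to uniform, making this a harder comparison.

H(A) = 2.3024 bits
H(B) = 2.3038 bits

The distribution closer to uniform has higher entropy.
Answer: B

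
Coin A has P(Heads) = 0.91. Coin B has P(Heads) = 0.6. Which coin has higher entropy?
B

For binary distributions, entropy is maximized at p=0.5 and decreases as p moves toward 0 or 1.

H(A) = H(0.91) = 0.4365 bits
H(B) = H(0.6) = 0.9710 bits

Distribution B (p=0.6) is closer to uniform (p=0.5), so it has higher entropy.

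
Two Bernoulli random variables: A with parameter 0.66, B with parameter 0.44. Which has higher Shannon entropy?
B

For binary distributions, entropy is maximized at p=0.5 and decreases as p moves toward 0 or 1.

H(A) = H(0.66) = 0.9248 bits
H(B) = H(0.44) = 0.9896 bits

Distribution B (p=0.44) is closer to uniform (p=0.5), so it has higher entropy.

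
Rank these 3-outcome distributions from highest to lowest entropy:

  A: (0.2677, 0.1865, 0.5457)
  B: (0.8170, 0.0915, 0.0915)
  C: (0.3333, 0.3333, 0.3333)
C > A > B

Key insight: Entropy is maximized by uniform distributions and minimized by concentrated distributions.

- Uniform distributions have maximum entropy log₂(3) = 1.5850 bits
- The more "peaked" or concentrated a distribution, the lower its entropy

Entropies:
  H(A) = 1.4377 bits
  H(B) = 0.8696 bits
  H(C) = 1.5850 bits

Ranking: C > A > B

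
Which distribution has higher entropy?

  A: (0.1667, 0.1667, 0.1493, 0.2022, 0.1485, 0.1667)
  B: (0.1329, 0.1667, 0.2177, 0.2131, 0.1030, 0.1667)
A

Both distributions are close to uniform, making this a harder comparison.

H(A) = 2.5770 bits
H(B) = 2.5405 bits

The distribution closer to uniform has higher entropy.
Answer: A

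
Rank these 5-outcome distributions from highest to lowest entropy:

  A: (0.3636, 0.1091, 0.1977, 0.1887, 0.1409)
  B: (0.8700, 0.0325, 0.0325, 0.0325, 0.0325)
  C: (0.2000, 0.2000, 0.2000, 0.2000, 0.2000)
C > A > B

Key insight: Entropy is maximized by uniform distributions and minimized by concentrated distributions.

- Uniform distributions have maximum entropy log₂(5) = 2.3219 bits
- The more "peaked" or concentrated a distribution, the lower its entropy

Entropies:
  H(A) = 2.1941 bits
  H(B) = 0.8174 bits
  H(C) = 2.3219 bits

Ranking: C > A > B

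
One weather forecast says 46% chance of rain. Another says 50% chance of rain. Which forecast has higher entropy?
50% forecast

Treat each forecast as a Bernoulli distribution. Binary entropy is maximized at p=0.5 and falls off symmetrically toward 0 or 1. The 50% forecast is closer to 50%, so it is more uncertain. H(46%) ≈ 0.995 bits, H(50%) ≈ 1.000 bits.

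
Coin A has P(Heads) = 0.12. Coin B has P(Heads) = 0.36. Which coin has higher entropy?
B

For binary distributions, entropy is maximized at p=0.5 and decreases as p moves toward 0 or 1.

H(A) = H(0.12) = 0.5294 bits
H(B) = H(0.36) = 0.9427 bits

Distribution B (p=0.36) is closer to uniform (p=0.5), so it has higher entropy.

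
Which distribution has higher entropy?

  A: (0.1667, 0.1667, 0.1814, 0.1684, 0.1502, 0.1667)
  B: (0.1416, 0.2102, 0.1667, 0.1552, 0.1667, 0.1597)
A

Both distributions are close to uniform, making this a harder comparison.

H(A) = 2.5828 bits
H(B) = 2.5737 bits

The distribution closer to uniform has higher entropy.
Answer: A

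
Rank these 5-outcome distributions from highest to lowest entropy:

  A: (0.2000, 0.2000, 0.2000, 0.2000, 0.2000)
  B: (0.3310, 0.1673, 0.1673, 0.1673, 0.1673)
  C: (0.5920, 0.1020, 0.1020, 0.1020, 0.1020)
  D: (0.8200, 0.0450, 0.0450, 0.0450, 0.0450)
A > B > C > D

Key insight: Entropy is maximized by uniform distributions and minimized by concentrated distributions.

Entropies:
  H(A) = 2.3219 bits
  H(B) = 2.2539 bits
  H(C) = 1.7914 bits
  H(D) = 1.0401 bits

Ranking: A > B > C > D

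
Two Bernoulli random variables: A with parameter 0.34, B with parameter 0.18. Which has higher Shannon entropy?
A

For binary distributions, entropy is maximized at p=0.5 and decreases as p moves toward 0 or 1.

H(A) = H(0.34) = 0.9248 bits
H(B) = H(0.18) = 0.6801 bits

Distribution A (p=0.34) is closer to uniform (p=0.5), so it has higher entropy.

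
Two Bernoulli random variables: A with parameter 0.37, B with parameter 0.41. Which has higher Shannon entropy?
B

For binary distributions, entropy is maximized at p=0.5 and decreases as p moves toward 0 or 1.

H(A) = H(0.37) = 0.9507 bits
H(B) = H(0.41) = 0.9765 bits

Distribution B (p=0.41) is closer to uniform (p=0.5), so it has higher entropy.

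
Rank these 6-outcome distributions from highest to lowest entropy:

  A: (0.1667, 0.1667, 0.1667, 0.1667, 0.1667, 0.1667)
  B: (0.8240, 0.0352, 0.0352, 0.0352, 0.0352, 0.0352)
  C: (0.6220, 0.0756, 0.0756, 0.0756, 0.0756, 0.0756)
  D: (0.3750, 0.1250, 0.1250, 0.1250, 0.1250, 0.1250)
A > D > C > B

Key insight: Entropy is maximized by uniform distributions and minimized by concentrated distributions.

Entropies:
  H(A) = 2.5850 bits
  H(B) = 1.0799 bits
  H(C) = 1.8343 bits
  H(D) = 2.4056 bits

Ranking: A > D > C > B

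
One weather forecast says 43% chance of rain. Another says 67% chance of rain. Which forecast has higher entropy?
43% forecast

Treat each forecast as a Bernoulli distribution. Binary entropy is maximized at p=0.5 and falls off symmetrically toward 0 or 1. The 43% forecast is closer to 50%, so it is more uncertain. H(43%) ≈ 0.986 bits, H(67%) ≈ 0.915 bits.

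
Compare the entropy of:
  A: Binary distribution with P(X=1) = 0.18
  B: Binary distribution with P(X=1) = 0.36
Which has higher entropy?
B

For binary distributions, entropy is maximized at p=0.5 and decreases as p moves toward 0 or 1.

H(A) = H(0.18) = 0.6801 bits
H(B) = H(0.36) = 0.9427 bits

Distribution B (p=0.36) is closer to uniform (p=0.5), so it has higher entropy.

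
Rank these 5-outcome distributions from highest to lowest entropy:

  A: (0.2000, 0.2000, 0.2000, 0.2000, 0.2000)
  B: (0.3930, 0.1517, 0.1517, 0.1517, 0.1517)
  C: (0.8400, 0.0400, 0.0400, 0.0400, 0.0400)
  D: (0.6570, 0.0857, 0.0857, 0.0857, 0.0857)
A > B > D > C

Key insight: Entropy is maximized by uniform distributions and minimized by concentrated distributions.

Entropies:
  H(A) = 2.3219 bits
  H(B) = 2.1807 bits
  H(C) = 0.9543 bits
  H(D) = 1.6137 bits

Ranking: A > B > D > C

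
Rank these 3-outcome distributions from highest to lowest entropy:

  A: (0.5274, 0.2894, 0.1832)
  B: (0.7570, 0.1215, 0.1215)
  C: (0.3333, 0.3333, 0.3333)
C > A > B

Key insight: Entropy is maximized by uniform distributions and minimized by concentrated distributions.

- Uniform distributions have maximum entropy log₂(3) = 1.5850 bits
- The more "peaked" or concentrated a distribution, the lower its entropy

Entropies:
  H(A) = 1.4531 bits
  H(B) = 1.0430 bits
  H(C) = 1.5850 bits

Ranking: C > A > B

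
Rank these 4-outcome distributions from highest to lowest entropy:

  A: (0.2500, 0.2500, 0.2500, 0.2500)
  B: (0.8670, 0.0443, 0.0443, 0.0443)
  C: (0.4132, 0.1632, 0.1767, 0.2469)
A > C > B

Key insight: Entropy is maximized by uniform distributions and minimized by concentrated distributions.

- Uniform distributions have maximum entropy log₂(4) = 2.0000 bits
- The more "peaked" or concentrated a distribution, the lower its entropy

Entropies:
  H(A) = 2.0000 bits
  H(B) = 0.7764 bits
  H(C) = 1.8938 bits

Ranking: A > C > B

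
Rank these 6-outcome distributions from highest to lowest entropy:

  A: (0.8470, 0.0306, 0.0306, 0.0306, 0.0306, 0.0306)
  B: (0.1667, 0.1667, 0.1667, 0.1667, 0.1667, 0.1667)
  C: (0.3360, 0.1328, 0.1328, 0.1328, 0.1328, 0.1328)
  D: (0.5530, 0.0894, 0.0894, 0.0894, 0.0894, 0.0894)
B > C > D > A

Key insight: Entropy is maximized by uniform distributions and minimized by concentrated distributions.

Entropies:
  H(A) = 0.9726 bits
  H(B) = 2.5850 bits
  H(C) = 2.4627 bits
  H(D) = 2.0298 bits

Ranking: B > C > D > A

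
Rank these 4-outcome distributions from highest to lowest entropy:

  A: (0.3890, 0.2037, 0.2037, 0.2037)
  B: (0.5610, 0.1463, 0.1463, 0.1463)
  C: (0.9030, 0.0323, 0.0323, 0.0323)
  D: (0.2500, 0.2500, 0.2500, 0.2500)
D > A > B > C

Key insight: Entropy is maximized by uniform distributions and minimized by concentrated distributions.

Entropies:
  H(A) = 1.9326 bits
  H(B) = 1.6850 bits
  H(C) = 0.6132 bits
  H(D) = 2.0000 bits

Ranking: D > A > B > C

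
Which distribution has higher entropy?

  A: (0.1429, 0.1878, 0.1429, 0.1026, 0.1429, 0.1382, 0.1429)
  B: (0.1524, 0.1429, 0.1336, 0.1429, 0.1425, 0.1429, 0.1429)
B

Both distributions are close to uniform, making this a harder comparison.

H(A) = 2.7889 bits
H(B) = 2.8065 bits

The distribution closer to uniform has higher entropy.
Answer: B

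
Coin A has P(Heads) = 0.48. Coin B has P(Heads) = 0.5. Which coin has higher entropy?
B

For binary distributions, entropy is maximized at p=0.5 and decreases as p moves toward 0 or 1.

H(A) = H(0.48) = 0.9988 bits
H(B) = H(0.5) = 1.0000 bits

Distribution B (p=0.5) is closer to uniform (p=0.5), so it has higher entropy.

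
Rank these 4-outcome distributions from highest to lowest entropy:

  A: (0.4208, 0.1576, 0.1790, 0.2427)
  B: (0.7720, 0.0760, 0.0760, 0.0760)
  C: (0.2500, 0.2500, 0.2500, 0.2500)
C > A > B

Key insight: Entropy is maximized by uniform distributions and minimized by concentrated distributions.

- Uniform distributions have maximum entropy log₂(4) = 2.0000 bits
- The more "peaked" or concentrated a distribution, the lower its entropy

Entropies:
  H(A) = 1.8856 bits
  H(B) = 1.1359 bits
  H(C) = 2.0000 bits

Ranking: C > A > B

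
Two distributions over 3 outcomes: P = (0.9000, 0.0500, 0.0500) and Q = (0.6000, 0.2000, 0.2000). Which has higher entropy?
Q

P is highly concentrated on one outcome (90%), making it nearly deterministic. Q spreads its mass more evenly (max 60%). The more spread-out distribution has higher entropy: H(P) ≈ 0.569 bits, H(Q) ≈ 1.371 bits.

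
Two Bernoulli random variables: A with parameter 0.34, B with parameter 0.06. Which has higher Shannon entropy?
A

For binary distributions, entropy is maximized at p=0.5 and decreases as p moves toward 0 or 1.

H(A) = H(0.34) = 0.9248 bits
H(B) = H(0.06) = 0.3274 bits

Distribution A (p=0.34) is closer to uniform (p=0.5), so it has higher entropy.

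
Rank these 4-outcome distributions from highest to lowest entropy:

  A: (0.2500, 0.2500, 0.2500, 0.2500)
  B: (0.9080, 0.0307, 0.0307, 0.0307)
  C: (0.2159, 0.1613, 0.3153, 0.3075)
A > C > B

Key insight: Entropy is maximized by uniform distributions and minimized by concentrated distributions.

- Uniform distributions have maximum entropy log₂(4) = 2.0000 bits
- The more "peaked" or concentrated a distribution, the lower its entropy

Entropies:
  H(A) = 2.0000 bits
  H(B) = 0.5889 bits
  H(C) = 1.9503 bits

Ranking: A > C > B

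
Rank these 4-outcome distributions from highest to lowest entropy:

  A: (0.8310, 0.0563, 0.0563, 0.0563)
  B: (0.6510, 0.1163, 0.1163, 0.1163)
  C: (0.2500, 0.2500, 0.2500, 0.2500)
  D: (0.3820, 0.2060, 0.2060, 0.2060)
C > D > B > A

Key insight: Entropy is maximized by uniform distributions and minimized by concentrated distributions.

Entropies:
  H(A) = 0.9233 bits
  H(B) = 1.4863 bits
  H(C) = 2.0000 bits
  H(D) = 1.9389 bits

Ranking: C > D > B > A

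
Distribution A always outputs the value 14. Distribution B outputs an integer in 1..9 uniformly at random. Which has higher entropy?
B

A is deterministic, so H(A) = 0. B is uniform over 9 outcomes, so H(B) = log₂(9) = 3.170 bits. Any distribution with genuine randomness has higher entropy than a deterministic one.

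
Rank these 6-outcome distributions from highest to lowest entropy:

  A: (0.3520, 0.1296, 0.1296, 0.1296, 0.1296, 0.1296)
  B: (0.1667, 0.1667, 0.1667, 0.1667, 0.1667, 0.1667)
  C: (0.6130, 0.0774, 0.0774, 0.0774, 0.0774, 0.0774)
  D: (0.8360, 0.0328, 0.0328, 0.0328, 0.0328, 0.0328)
B > A > C > D

Key insight: Entropy is maximized by uniform distributions and minimized by concentrated distributions.

Entropies:
  H(A) = 2.4405 bits
  H(B) = 2.5850 bits
  H(C) = 1.8614 bits
  H(D) = 1.0246 bits

Ranking: B > A > C > D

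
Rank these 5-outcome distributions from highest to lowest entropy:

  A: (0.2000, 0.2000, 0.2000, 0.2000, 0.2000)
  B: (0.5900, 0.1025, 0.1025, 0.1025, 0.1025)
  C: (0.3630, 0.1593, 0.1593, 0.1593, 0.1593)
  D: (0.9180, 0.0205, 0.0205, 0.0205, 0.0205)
A > C > B > D

Key insight: Entropy is maximized by uniform distributions and minimized by concentrated distributions.

Entropies:
  H(A) = 2.3219 bits
  H(B) = 1.7965 bits
  H(C) = 2.2191 bits
  H(D) = 0.5732 bits

Ranking: A > C > B > D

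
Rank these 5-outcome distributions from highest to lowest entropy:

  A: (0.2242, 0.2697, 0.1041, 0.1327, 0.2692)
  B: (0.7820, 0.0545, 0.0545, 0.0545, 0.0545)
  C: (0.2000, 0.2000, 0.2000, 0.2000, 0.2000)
C > A > B

Key insight: Entropy is maximized by uniform distributions and minimized by concentrated distributions.

- Uniform distributions have maximum entropy log₂(5) = 2.3219 bits
- The more "peaked" or concentrated a distribution, the lower its entropy

Entropies:
  H(A) = 2.2298 bits
  H(B) = 1.1925 bits
  H(C) = 2.3219 bits

Ranking: C > A > B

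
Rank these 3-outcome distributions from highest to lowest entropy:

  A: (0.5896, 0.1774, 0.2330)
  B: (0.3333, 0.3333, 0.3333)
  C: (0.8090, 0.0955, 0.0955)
B > A > C

Key insight: Entropy is maximized by uniform distributions and minimized by concentrated distributions.

- Uniform distributions have maximum entropy log₂(3) = 1.5850 bits
- The more "peaked" or concentrated a distribution, the lower its entropy

Entropies:
  H(A) = 1.3817 bits
  H(B) = 1.5850 bits
  H(C) = 0.8946 bits

Ranking: B > A > C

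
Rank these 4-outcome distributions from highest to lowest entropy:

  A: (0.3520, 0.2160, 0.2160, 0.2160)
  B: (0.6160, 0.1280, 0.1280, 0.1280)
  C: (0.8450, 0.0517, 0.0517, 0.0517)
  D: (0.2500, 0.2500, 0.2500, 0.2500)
D > A > B > C

Key insight: Entropy is maximized by uniform distributions and minimized by concentrated distributions.

Entropies:
  H(A) = 1.9629 bits
  H(B) = 1.5694 bits
  H(C) = 0.8679 bits
  H(D) = 2.0000 bits

Ranking: D > A > B > C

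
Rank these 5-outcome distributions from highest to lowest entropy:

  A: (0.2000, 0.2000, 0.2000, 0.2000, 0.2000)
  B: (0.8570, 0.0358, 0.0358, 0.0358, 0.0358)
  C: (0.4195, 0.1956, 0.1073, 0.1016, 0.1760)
A > C > B

Key insight: Entropy is maximized by uniform distributions and minimized by concentrated distributions.

- Uniform distributions have maximum entropy log₂(5) = 2.3219 bits
- The more "peaked" or concentrated a distribution, the lower its entropy

Entropies:
  H(A) = 2.3219 bits
  H(B) = 0.8780 bits
  H(C) = 2.1080 bits

Ranking: A > C > B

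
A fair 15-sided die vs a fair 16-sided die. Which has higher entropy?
16-sided die

Both are uniform distributions; for uniform over n outcomes, H = log₂(n). H(15-sided) = log₂(15) = 3.907 bits and H(16-sided) = log₂(16) = 4.000 bits. More outcomes in a uniform distribution means higher entropy.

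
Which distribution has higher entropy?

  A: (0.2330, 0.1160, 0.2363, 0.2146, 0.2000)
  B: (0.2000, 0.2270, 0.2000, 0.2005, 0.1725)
B

Both distributions are close to uniform, making this a harder comparison.

H(A) = 2.2830 bits
H(B) = 2.3165 bits

The distribution closer to uniform has higher entropy.
Answer: B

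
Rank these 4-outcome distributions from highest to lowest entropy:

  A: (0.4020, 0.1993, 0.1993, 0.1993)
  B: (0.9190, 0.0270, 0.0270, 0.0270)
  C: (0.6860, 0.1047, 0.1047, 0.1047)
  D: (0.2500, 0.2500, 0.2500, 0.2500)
D > A > C > B

Key insight: Entropy is maximized by uniform distributions and minimized by concentrated distributions.

Entropies:
  H(A) = 1.9199 bits
  H(B) = 0.5341 bits
  H(C) = 1.3954 bits
  H(D) = 2.0000 bits

Ranking: D > A > C > B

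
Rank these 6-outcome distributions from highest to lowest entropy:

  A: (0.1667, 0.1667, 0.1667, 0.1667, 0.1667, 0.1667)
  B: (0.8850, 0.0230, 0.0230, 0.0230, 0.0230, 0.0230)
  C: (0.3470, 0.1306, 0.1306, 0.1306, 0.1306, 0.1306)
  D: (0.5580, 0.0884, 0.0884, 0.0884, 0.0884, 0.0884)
A > C > D > B

Key insight: Entropy is maximized by uniform distributions and minimized by concentrated distributions.

Entropies:
  H(A) = 2.5850 bits
  H(B) = 0.7818 bits
  H(C) = 2.4476 bits
  H(D) = 2.0166 bits

Ranking: A > C > D > B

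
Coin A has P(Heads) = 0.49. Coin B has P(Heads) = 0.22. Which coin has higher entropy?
A

For binary distributions, entropy is maximized at p=0.5 and decreases as p moves toward 0 or 1.

H(A) = H(0.49) = 0.9997 bits
H(B) = H(0.22) = 0.7602 bits

Distribution A (p=0.49) is closer to uniform (p=0.5), so it has higher entropy.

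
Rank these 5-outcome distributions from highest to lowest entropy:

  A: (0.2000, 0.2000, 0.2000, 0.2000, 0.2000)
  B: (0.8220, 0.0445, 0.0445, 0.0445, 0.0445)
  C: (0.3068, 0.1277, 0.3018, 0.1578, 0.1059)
A > C > B

Key insight: Entropy is maximized by uniform distributions and minimized by concentrated distributions.

- Uniform distributions have maximum entropy log₂(5) = 2.3219 bits
- The more "peaked" or concentrated a distribution, the lower its entropy

Entropies:
  H(A) = 2.3219 bits
  H(B) = 1.0317 bits
  H(C) = 2.1871 bits

Ranking: A > C > B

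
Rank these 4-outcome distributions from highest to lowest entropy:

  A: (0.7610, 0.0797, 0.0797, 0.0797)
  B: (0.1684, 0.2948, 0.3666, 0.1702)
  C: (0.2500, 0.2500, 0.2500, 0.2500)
C > B > A

Key insight: Entropy is maximized by uniform distributions and minimized by concentrated distributions.

- Uniform distributions have maximum entropy log₂(4) = 2.0000 bits
- The more "peaked" or concentrated a distribution, the lower its entropy

Entropies:
  H(A) = 1.1722 bits
  H(B) = 1.9178 bits
  H(C) = 2.0000 bits

Ranking: C > B > A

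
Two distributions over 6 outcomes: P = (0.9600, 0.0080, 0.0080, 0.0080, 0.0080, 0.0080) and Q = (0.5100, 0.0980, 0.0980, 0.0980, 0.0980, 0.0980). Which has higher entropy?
Q

P is highly concentrated on one outcome (96%), making it nearly deterministic. Q spreads its mass more evenly (max 51%). The more spread-out distribution has higher entropy: H(P) ≈ 0.335 bits, H(Q) ≈ 2.137 bits.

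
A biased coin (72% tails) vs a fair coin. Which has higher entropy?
Fair coin

The fair coin is uniform (p=0.5), maximizing binary entropy at 1 bit. The biased coin has H(0.72) ≈ 0.855 bits — its outcome is more predictable, so its entropy is lower.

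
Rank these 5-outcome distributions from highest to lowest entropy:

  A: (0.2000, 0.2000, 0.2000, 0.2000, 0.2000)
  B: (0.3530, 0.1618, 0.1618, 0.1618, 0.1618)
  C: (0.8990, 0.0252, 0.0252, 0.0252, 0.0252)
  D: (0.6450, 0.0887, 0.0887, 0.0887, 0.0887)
A > B > D > C

Key insight: Entropy is maximized by uniform distributions and minimized by concentrated distributions.

Entropies:
  H(A) = 2.3219 bits
  H(B) = 2.2307 bits
  H(C) = 0.6742 bits
  H(D) = 1.6485 bits

Ranking: A > B > D > C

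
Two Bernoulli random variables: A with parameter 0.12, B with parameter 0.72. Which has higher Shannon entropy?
B

For binary distributions, entropy is maximized at p=0.5 and decreases as p moves toward 0 or 1.

H(A) = H(0.12) = 0.5294 bits
H(B) = H(0.72) = 0.8555 bits

Distribution B (p=0.72) is closer to uniform (p=0.5), so it has higher entropy.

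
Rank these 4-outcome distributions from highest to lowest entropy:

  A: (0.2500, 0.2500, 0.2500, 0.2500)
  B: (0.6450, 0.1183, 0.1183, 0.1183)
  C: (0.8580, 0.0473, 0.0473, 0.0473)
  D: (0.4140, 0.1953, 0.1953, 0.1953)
A > D > B > C

Key insight: Entropy is maximized by uniform distributions and minimized by concentrated distributions.

Entropies:
  H(A) = 2.0000 bits
  H(B) = 1.5011 bits
  H(C) = 0.8145 bits
  H(D) = 1.9073 bits

Ranking: A > D > B > C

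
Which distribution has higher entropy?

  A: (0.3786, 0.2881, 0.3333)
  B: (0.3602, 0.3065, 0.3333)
B

Both distributions are close to uniform, making this a harder comparison.

H(A) = 1.5761 bits
H(B) = 1.5818 bits

The distribution closer to uniform has higher entropy.
Answer: B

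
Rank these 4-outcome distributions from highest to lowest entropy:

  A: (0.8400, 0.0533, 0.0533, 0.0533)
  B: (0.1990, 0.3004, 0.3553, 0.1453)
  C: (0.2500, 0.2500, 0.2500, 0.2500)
C > B > A

Key insight: Entropy is maximized by uniform distributions and minimized by concentrated distributions.

- Uniform distributions have maximum entropy log₂(4) = 2.0000 bits
- The more "peaked" or concentrated a distribution, the lower its entropy

Entropies:
  H(A) = 0.8879 bits
  H(B) = 1.9195 bits
  H(C) = 2.0000 bits

Ranking: C > B > A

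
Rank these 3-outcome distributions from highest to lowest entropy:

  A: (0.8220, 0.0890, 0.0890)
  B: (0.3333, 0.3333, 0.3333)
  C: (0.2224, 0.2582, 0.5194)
B > C > A

Key insight: Entropy is maximized by uniform distributions and minimized by concentrated distributions.

- Uniform distributions have maximum entropy log₂(3) = 1.5850 bits
- The more "peaked" or concentrated a distribution, the lower its entropy

Entropies:
  H(A) = 0.8537 bits
  H(B) = 1.5850 bits
  H(C) = 1.4776 bits

Ranking: B > C > A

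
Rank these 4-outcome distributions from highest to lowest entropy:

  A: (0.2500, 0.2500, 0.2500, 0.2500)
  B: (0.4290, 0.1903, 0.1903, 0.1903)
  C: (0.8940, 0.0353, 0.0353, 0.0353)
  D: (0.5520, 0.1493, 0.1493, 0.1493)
A > B > D > C

Key insight: Entropy is maximized by uniform distributions and minimized by concentrated distributions.

Entropies:
  H(A) = 2.0000 bits
  H(B) = 1.8904 bits
  H(C) = 0.6557 bits
  H(D) = 1.7022 bits

Ranking: A > B > D > C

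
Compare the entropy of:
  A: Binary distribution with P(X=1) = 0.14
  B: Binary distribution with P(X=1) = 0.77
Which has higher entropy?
B

For binary distributions, entropy is maximized at p=0.5 and decreases as p moves toward 0 or 1.

H(A) = H(0.14) = 0.5842 bits
H(B) = H(0.77) = 0.7780 bits

Distribution B (p=0.77) is closer to uniform (p=0.5), so it has higher entropy.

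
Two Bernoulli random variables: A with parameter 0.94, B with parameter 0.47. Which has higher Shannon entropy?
B

For binary distributions, entropy is maximized at p=0.5 and decreases as p moves toward 0 or 1.

H(A) = H(0.94) = 0.3274 bits
H(B) = H(0.47) = 0.9974 bits

Distribution B (p=0.47) is closer to uniform (p=0.5), so it has higher entropy.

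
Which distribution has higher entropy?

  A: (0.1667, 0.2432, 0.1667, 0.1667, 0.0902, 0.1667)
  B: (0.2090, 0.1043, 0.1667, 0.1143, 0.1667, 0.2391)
A

Both distributions are close to uniform, making this a harder comparison.

H(A) = 2.5324 bits
H(B) = 2.5250 bits

The distribution closer to uniform has higher entropy.
Answer: A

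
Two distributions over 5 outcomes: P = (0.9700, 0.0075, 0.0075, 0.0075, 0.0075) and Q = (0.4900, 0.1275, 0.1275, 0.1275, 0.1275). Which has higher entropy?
Q

P is highly concentrated on one outcome (97%), making it nearly deterministic. Q spreads its mass more evenly (max 49%). The more spread-out distribution has higher entropy: H(P) ≈ 0.254 bits, H(Q) ≈ 2.020 bits.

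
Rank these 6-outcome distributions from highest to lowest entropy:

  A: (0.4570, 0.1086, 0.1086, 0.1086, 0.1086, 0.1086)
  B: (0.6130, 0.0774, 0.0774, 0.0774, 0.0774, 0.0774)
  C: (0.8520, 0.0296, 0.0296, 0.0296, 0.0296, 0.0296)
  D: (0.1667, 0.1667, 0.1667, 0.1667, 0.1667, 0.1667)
D > A > B > C

Key insight: Entropy is maximized by uniform distributions and minimized by concentrated distributions.

Entropies:
  H(A) = 2.2555 bits
  H(B) = 1.8614 bits
  H(C) = 0.9485 bits
  H(D) = 2.5850 bits

Ranking: D > A > B > C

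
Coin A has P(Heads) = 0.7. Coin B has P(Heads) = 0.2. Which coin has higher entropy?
A

For binary distributions, entropy is maximized at p=0.5 and decreases as p moves toward 0 or 1.

H(A) = H(0.7) = 0.8813 bits
H(B) = H(0.2) = 0.7219 bits

Distribution A (p=0.7) is closer to uniform (p=0.5), so it has higher entropy.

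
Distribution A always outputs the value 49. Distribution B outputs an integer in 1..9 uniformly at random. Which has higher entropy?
B

A is deterministic, so H(A) = 0. B is uniform over 9 outcomes, so H(B) = log₂(9) = 3.170 bits. Any distribution with genuine randomness has higher entropy than a deterministic one.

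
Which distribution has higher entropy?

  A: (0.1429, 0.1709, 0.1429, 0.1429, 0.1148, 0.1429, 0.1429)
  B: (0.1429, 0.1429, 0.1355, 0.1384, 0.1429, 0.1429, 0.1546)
B

Both distributions are close to uniform, making this a harder comparison.

H(A) = 2.7994 bits
H(B) = 2.8063 bits

The distribution closer to uniform has higher entropy.
Answer: B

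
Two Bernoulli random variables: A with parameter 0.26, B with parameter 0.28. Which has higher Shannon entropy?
B

For binary distributions, entropy is maximized at p=0.5 and decreases as p moves toward 0 or 1.

H(A) = H(0.26) = 0.8267 bits
H(B) = H(0.28) = 0.8555 bits

Distribution B (p=0.28) is closer to uniform (p=0.5), so it has higher entropy.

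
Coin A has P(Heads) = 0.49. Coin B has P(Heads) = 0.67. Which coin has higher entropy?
A

For binary distributions, entropy is maximized at p=0.5 and decreases as p moves toward 0 or 1.

H(A) = H(0.49) = 0.9997 bits
H(B) = H(0.67) = 0.9149 bits

Distribution A (p=0.49) is closer to uniform (p=0.5), so it has higher entropy.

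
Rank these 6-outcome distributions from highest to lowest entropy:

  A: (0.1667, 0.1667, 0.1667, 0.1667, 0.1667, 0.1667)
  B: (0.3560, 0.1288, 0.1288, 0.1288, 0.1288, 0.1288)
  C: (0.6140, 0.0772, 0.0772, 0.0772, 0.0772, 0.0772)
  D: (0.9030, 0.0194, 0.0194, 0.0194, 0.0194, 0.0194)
A > B > C > D

Key insight: Entropy is maximized by uniform distributions and minimized by concentrated distributions.

Entropies:
  H(A) = 2.5850 bits
  H(B) = 2.4346 bits
  H(C) = 1.8584 bits
  H(D) = 0.6846 bits

Ranking: A > B > C > D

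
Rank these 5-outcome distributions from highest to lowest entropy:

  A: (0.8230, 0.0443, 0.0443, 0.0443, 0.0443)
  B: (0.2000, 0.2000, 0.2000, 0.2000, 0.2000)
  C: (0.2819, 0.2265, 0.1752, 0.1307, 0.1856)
B > C > A

Key insight: Entropy is maximized by uniform distributions and minimized by concentrated distributions.

- Uniform distributions have maximum entropy log₂(5) = 2.3219 bits
- The more "peaked" or concentrated a distribution, the lower its entropy

Entropies:
  H(A) = 1.0275 bits
  H(B) = 2.3219 bits
  H(C) = 2.2752 bits

Ranking: B > C > A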